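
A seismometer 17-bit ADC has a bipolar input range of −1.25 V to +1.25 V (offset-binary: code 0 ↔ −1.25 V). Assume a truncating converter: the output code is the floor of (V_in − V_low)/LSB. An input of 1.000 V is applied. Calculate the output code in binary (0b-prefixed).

With 131072 levels over 2.5 V, one step is 19.07 µV.
(V_in − V_low)/LSB = (1.000 − (−1.25)) / 1.90735e-05 = 117964.800.
⌊·⌋(117964.800) = 117964.
In binary (0b-prefixed): 0b11100110011001100.

code 0b11100110011001100 (decimal 117964)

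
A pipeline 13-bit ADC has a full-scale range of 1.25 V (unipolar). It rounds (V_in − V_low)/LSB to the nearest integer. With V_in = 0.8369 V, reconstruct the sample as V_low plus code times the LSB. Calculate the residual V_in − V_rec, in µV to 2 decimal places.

-44.58 µV

One LSB is 1.25 V / 8192 = 152.59 µV.
Scaled input = 5484.7078 LSBs, so code = 5485.
Reconstructed: 0.83694458 V.
V_in − V_rec = -4.45801e-05 V = -44.58 µV.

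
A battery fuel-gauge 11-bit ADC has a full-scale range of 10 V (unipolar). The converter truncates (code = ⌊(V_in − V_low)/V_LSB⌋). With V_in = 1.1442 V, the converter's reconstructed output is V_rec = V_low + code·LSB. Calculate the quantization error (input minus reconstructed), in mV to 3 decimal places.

1.622 mV

Step size: 10 V ÷ 2^11 = 4.883 mV.
(1.1442 − 0)/0.00488281 = 234.3322; ⌊·⌋ gives code 234.
V_rec = 0 + 234·0.00488281 = 1.1425781 V.
V_in − V_rec = 0.00162188 V = 1.622 mV.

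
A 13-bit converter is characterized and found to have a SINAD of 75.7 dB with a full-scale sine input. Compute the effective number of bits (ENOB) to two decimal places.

12.28 bits

ENOB = (SINAD − 1.76) / 6.02 = (75.7 − 1.76)/6.02 = 12.282.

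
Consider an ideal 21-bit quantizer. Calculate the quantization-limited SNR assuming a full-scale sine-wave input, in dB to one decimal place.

SNR ≈ 6.02·N + 1.76 dB = 6.02·21 + 1.76 = 128.18 dB.

128.2 dB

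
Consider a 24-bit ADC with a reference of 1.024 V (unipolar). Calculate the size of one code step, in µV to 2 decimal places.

Full-scale span = 1.024 V.
LSB = 1.024 / 2^24 = 1.024 / 16777216 = 6.10352e-08 V = 0.06 µV.

0.06 µV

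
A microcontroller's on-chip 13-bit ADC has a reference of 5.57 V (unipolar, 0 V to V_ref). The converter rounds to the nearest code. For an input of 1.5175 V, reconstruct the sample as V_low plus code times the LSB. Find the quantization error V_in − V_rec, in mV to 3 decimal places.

-0.107 mV

LSB = 5.57/2^13 = 0.680 mV.
Scaled input = 2231.8420 LSBs, so code = 2232.
Reconstructed: 1.5176074 V.
Error = 1.5175 − 1.5176074 = -0.000107422 V = -0.107 mV.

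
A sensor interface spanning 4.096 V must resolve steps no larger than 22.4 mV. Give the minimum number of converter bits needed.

8 bits

Number of steps required ≥ 4.096 V / 22.4 mV = 182.86.
Need 2^N ≥ 182.86; 2^7 = 128, 2^8 = 256.
Minimum N = 8.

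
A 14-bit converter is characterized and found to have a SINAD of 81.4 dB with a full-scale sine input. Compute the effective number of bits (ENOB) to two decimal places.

ENOB = (SINAD − 1.76) / 6.02 = (81.4 − 1.76)/6.02 = 13.229.

13.23 bits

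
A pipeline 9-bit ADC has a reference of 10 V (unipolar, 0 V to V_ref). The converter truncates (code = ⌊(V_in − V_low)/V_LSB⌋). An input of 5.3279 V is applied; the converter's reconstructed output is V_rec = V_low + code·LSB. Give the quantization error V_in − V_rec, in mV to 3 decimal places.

15.400 mV

Step size: 10 V ÷ 2^9 = 19.531 mV.
(5.3279 − 0)/0.0195312 = 272.7885; ⌊·⌋ gives code 272.
Code 272 maps back to 0 + 272×0.0195312 V = 5.3125 V.
Error = 5.3279 − 5.3125 = 0.0154 V = 15.400 mV.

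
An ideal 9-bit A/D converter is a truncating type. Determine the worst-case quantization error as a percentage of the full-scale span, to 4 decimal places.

Truncating → worst-case error = 1 LSB = V_FS/2^9, so 100/512 = 0.195312 % of full scale.

0.1953 %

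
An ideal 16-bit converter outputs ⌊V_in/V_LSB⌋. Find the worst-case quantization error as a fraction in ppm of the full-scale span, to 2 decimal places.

15.26 ppm

Truncating → worst-case error = 1 LSB = V_FS/2^16, so 1e+06/65536 = 15.2588 ppm of full scale.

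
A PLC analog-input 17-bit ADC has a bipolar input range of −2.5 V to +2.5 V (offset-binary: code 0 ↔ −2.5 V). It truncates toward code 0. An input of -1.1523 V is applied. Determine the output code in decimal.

LSB = 5 V / 131072 = 38.15 µV.
Input sits at 35329.147 steps above V_low.
⌊·⌋(35329.147) = 35329.

code 35329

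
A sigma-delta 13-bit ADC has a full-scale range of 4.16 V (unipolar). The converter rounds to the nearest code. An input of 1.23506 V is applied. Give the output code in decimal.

LSB = 4.16 V / 8192 = 0.508 mV.
(1.23506 − 0) / 0.000507813 = 2432.118 LSBs.
Round → code 2432.

code 2432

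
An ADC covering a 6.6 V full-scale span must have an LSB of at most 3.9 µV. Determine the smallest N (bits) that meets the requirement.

Number of steps required ≥ 6.6 V / 3.9 µV = 1692307.69.
Need 2^N ≥ 1692307.69; 2^20 = 1048576, 2^21 = 2097152.
Minimum N = 21.

21 bits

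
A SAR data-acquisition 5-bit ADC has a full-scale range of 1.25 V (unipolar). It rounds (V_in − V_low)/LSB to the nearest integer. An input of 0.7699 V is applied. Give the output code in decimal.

code 20

Full-scale span = 1.25 V; LSB = 1.25/2^5 = 39.062 mV.
(0.7699 − 0) / 0.0390625 = 19.709 LSBs.
So the output code is 20.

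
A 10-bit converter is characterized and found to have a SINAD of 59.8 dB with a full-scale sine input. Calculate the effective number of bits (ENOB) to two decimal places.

ENOB = (SINAD − 1.76) / 6.02 = (59.8 − 1.76)/6.02 = 9.641.

9.64 bits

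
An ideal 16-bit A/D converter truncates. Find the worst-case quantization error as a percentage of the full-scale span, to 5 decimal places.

0.00153 %

Truncating → worst-case error = 1 LSB = V_FS/2^16, so 100/65536 = 0.00152588 % of full scale.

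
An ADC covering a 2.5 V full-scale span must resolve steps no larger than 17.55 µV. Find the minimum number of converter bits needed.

Number of steps required ≥ 2.5 V / 17.55 µV = 142450.14.
Need 2^N ≥ 142450.14; 2^17 = 131072, 2^18 = 262144.
Minimum N = 18.

18 bits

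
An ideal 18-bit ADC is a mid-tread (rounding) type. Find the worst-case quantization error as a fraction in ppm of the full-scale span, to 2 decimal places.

1.91 ppm

Rounding → worst-case error = ½ LSB = V_FS/2^19, so 1e+06/524288 = 1.90735 ppm of full scale.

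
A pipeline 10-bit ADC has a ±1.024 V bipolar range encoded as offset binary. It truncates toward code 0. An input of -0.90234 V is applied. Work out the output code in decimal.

With 1024 levels over 2.048 V, one step is 2.000 mV.
(-0.90234 − (−1.024)) / 0.002 = 60.830 LSBs.
⌊·⌋(60.830) = 60.

code 60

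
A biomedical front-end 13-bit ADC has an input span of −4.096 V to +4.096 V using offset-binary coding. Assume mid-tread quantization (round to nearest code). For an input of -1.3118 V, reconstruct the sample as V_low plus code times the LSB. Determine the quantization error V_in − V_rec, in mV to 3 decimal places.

0.200 mV

LSB = 8.192/2^13 = 1.000 mV.
Scaled input = 2784.2000 LSBs, so code = 2784.
Code 2784 maps back to (−4.096) + 2784×0.001 V = -1.312 V.
V_in − V_rec = 0.0002 V = 0.200 mV.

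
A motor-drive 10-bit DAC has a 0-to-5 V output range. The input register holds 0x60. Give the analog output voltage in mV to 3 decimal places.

LSB = 5 V / 2^10 = 4.883 mV.
Code 0x60 = 96 decimal.
V_out = 0 + 96 × 0.00488281 V = 0.46875 V.
= 468.750 mV.

468.750 mV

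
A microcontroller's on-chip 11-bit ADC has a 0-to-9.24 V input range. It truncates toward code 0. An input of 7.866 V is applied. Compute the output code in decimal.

code 1743

With 2048 levels over 9.24 V, one step is 4.512 mV.
Input sits at 1743.460 steps above V_low.
Floor → code 1743.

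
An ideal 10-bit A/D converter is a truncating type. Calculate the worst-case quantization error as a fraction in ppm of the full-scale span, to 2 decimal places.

Truncating → worst-case error = 1 LSB = V_FS/2^10, so 1e+06/1024 = 976.562 ppm of full scale.

976.56 ppm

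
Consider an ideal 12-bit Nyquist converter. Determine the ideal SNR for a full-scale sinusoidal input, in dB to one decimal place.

SNR ≈ 6.02·N + 1.76 dB = 6.02·12 + 1.76 = 74.00 dB.

74.0 dB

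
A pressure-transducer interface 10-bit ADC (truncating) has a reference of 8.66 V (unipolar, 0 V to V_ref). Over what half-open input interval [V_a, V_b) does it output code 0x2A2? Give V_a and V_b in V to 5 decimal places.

[5.70004 V, 5.70850 V)

LSB = 8.66/2^10 = 8.457 mV.
Code 0x2A2 = 674 decimal.
V_a = V_low + 674·LSB = 5.70004 V; V_b = V_low + 675·LSB = 5.7085 V.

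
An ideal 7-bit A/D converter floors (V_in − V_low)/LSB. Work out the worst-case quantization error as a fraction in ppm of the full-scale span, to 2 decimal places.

7812.50 ppm

Truncating → worst-case error = 1 LSB = V_FS/2^7, so 1e+06/128 = 7812.5 ppm of full scale.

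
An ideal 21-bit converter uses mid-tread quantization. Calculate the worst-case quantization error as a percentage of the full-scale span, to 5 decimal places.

Rounding → worst-case error = ½ LSB = V_FS/2^22, so 100/4194304 = 2.38419e-05 % of full scale.

0.00002 %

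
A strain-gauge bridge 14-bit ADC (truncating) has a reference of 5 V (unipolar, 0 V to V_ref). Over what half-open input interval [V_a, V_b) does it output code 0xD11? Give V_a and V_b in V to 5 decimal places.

LSB = 5/2^14 = 305.18 µV.
Code 0xD11 = 3345 decimal.
V_a = V_low + 3345·LSB = 1.02081 V; V_b = V_low + 3346·LSB = 1.02112 V.

[1.02081 V, 1.02112 V)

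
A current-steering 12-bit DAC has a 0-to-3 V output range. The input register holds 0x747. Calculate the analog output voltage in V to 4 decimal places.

1.3645 V

LSB = 3 V / 2^12 = 0.732 mV.
Code 0x747 = 1863 decimal.
V_out = 0 + 1863 × 0.000732422 V = 1.3645 V.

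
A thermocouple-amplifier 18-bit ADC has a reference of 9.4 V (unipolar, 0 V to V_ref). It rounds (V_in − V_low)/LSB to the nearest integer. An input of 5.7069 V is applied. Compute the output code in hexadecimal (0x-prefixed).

code 0x26DB0 (decimal 159152)

Full-scale span = 9.4 V; LSB = 9.4/2^18 = 35.86 µV.
(5.7069 − 0) / 3.58582e-05 = 159152.084 LSBs.
round(159152.084) = 159152.
In hexadecimal (0x-prefixed): 0x26DB0.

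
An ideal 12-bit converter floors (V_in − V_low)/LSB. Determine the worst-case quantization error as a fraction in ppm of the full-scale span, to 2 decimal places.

244.14 ppm

Truncating → worst-case error = 1 LSB = V_FS/2^12, so 1e+06/4096 = 244.141 ppm of full scale.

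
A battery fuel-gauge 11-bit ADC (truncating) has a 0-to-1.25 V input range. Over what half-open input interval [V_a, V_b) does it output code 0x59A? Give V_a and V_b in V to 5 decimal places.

[0.87524 V, 0.87585 V)

LSB = 1.25/2^11 = 0.610 mV.
Code 0x59A = 1434 decimal.
V_a = V_low + 1434·LSB = 0.875244 V; V_b = V_low + 1435·LSB = 0.875854 V.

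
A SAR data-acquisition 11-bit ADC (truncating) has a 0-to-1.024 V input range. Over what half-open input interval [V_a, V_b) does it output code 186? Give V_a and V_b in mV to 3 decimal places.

LSB = 1.024/2^11 = 0.500 mV.
V_a = V_low + 186·LSB = 0.093 V; V_b = V_low + 187·LSB = 0.0935 V.

[93.000 mV, 93.500 mV)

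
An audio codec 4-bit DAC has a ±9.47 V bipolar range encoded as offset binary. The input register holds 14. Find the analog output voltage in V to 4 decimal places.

7.1025 V

LSB = 18.94 V / 2^4 = 1.1838 V.
V_out = (−9.47) + 14 × 1.18375 V = 7.1025 V.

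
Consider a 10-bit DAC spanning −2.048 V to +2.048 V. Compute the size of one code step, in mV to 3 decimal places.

4.000 mV

Full-scale span = 4.096 V.
LSB = 4.096 / 2^10 = 4.096 / 1024 = 0.004 V = 4.000 mV.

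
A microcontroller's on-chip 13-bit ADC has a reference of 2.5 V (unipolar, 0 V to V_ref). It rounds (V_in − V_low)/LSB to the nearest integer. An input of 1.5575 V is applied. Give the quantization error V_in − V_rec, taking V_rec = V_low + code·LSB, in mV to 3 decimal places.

-0.117 mV

LSB = 2.5/2^13 = 305.18 µV.
(V_in − V_low)/LSB = (1.5575 − 0)/0.000305176 = 5103.6160 → code 5104 (round).
V_rec = 0 + 5104·0.000305176 = 1.5576172 V.
V_in − V_rec = -0.000117187 V = -0.117 mV.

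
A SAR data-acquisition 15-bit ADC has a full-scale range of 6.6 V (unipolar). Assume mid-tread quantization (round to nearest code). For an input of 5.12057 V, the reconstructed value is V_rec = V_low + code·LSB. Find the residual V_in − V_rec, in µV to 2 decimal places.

One LSB is 6.6 V / 32768 = 201.42 µV.
Scaled input = 25422.8542 LSBs, so code = 25423.
Reconstructed: 5.1205994 V.
Error = 5.12057 − 5.1205994 = -2.93652e-05 V = -29.37 µV.

-29.37 µV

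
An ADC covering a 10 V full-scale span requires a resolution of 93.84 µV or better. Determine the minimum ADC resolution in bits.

17 bits

Number of steps required ≥ 10 V / 93.84 µV = 106564.36.
Need 2^N ≥ 106564.36; 2^16 = 65536, 2^17 = 131072.
Minimum N = 17.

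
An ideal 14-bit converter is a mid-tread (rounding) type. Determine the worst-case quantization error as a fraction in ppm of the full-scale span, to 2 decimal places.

Rounding → worst-case error = ½ LSB = V_FS/2^15, so 1e+06/32768 = 30.5176 ppm of full scale.

30.52 ppm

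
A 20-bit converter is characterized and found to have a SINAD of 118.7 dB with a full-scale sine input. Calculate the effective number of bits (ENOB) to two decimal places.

ENOB = (SINAD − 1.76) / 6.02 = (118.7 − 1.76)/6.02 = 19.425.

19.43 bits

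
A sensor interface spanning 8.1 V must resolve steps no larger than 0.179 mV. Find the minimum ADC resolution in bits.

Number of steps required ≥ 8.1 V / 0.179 mV = 45251.40.
Need 2^N ≥ 45251.40; 2^15 = 32768, 2^16 = 65536.
Minimum N = 16.

16 bits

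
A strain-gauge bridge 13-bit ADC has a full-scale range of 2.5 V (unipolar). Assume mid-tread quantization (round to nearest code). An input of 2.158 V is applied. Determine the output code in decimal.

Full-scale span = 2.5 V; LSB = 2.5/2^13 = 305.18 µV.
(V_in − V_low)/LSB = (2.158 − 0) / 0.000305176 = 7071.334.
So the output code is 7071.

code 7071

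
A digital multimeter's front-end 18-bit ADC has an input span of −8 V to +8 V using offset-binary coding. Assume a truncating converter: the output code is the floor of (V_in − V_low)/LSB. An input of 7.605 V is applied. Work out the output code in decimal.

Full-scale span = 16 V; LSB = 16/2^18 = 61.04 µV.
Input sits at 255672.320 steps above V_low.
Floor → code 255672.

code 255672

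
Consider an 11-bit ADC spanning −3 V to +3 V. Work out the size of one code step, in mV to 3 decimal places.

2.930 mV

Full-scale span = 6 V.
LSB = 6 / 2^11 = 6 / 2048 = 0.00292969 V = 2.930 mV.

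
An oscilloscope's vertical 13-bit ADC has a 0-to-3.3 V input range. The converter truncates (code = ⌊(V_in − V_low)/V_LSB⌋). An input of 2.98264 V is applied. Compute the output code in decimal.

LSB = 3.3 V / 8192 = 402.83 µV.
Input sits at 7404.178 steps above V_low.
Floor → code 7404.

code 7404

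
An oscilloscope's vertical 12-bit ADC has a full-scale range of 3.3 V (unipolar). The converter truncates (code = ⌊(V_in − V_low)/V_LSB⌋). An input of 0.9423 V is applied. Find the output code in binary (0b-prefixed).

LSB = 3.3 V / 4096 = 0.806 mV.
Input sits at 1169.594 steps above V_low.
So the output code is 1169.
In binary (0b-prefixed): 0b10010010001.

code 0b10010010001 (decimal 1169)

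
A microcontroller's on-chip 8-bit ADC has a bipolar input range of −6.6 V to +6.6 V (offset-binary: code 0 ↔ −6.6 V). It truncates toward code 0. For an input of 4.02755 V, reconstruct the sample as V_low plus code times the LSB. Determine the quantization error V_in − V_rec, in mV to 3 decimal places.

5.675 mV

One LSB is 13.2 V / 256 = 51.562 mV.
(V_in − V_low)/LSB = (4.02755 − (−6.6))/0.0515625 = 206.1101 → code 206 (floor).
Code 206 maps back to (−6.6) + 206×0.0515625 V = 4.021875 V.
Difference: 0.005675 V → 5.675 mV.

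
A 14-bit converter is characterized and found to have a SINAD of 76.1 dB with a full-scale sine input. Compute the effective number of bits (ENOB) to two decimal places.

12.35 bits

ENOB = (SINAD − 1.76) / 6.02 = (76.1 − 1.76)/6.02 = 12.349.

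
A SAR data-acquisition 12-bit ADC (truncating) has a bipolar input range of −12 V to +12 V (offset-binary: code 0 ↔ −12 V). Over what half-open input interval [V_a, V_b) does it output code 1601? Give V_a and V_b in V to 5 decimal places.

[-2.61914 V, -2.61328 V)

LSB = 24/2^12 = 5.859 mV.
V_a = V_low + 1601·LSB = -2.61914 V; V_b = V_low + 1602·LSB = -2.61328 V.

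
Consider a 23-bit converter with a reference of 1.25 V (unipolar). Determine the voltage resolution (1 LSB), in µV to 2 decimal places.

Full-scale span = 1.25 V.
LSB = 1.25 / 2^23 = 1.25 / 8388608 = 1.49012e-07 V = 0.15 µV.

0.15 µV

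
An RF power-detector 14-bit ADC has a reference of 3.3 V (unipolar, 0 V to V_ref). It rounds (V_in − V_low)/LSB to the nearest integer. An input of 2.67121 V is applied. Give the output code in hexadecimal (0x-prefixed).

code 0x33CE (decimal 13262)

Full-scale span = 3.3 V; LSB = 3.3/2^14 = 201.42 µV.
(2.67121 − 0) / 0.000201416 = 13262.153 LSBs.
Round → code 13262.
In hexadecimal (0x-prefixed): 0x33CE.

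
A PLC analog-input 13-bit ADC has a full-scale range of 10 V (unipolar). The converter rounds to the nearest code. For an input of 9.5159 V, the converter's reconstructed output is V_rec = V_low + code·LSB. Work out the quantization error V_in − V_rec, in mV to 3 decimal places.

Step size: 10 V ÷ 2^13 = 1.221 mV.
Scaled input = 7795.4253 LSBs, so code = 7795.
V_rec = 0 + 7795·0.0012207 = 9.5153809 V.
Difference: 0.000519141 V → 0.519 mV.

0.519 mV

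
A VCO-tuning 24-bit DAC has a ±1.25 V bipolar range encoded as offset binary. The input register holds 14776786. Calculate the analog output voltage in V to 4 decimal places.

LSB = 2.5 V / 2^24 = 0.15 µV.
V_out = (−1.25) + 14776786 × 1.49012e-07 V = 0.951913 V.

0.9519 V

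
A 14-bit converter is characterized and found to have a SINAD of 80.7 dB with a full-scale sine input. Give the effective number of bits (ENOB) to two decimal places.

ENOB = (SINAD − 1.76) / 6.02 = (80.7 − 1.76)/6.02 = 13.113.

13.11 bits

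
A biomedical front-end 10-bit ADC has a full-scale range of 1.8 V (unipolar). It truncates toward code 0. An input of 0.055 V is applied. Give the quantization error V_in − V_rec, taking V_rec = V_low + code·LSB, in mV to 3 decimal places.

0.508 mV

One LSB is 1.8 V / 1024 = 1.758 mV.
Scaled input = 31.2889 LSBs, so code = 31.
Code 31 maps back to 0 + 31×0.00175781 V = 0.054492187 V.
V_in − V_rec = 0.000507813 V = 0.508 mV.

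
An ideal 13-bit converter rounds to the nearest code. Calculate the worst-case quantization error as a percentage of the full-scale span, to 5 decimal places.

0.00610 %

Rounding → worst-case error = ½ LSB = V_FS/2^14, so 100/16384 = 0.00610352 % of full scale.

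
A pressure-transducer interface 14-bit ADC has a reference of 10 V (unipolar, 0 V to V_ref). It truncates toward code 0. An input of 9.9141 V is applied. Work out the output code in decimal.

code 16243

Full-scale span = 10 V; LSB = 10/2^14 = 0.610 mV.
Input sits at 16243.261 steps above V_low.
So the output code is 16243.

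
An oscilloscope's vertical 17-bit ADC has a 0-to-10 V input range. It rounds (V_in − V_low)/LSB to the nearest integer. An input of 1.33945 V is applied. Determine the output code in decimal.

With 131072 levels over 10 V, one step is 76.29 µV.
(1.33945 − 0) / 7.62939e-05 = 17556.439 LSBs.
Round → code 17556.

code 17556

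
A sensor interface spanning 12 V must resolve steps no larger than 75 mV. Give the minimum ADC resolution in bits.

8 bits

Number of steps required ≥ 12 V / 75 mV = 160.00.
Need 2^N ≥ 160.00; 2^7 = 128, 2^8 = 256.
Minimum N = 8.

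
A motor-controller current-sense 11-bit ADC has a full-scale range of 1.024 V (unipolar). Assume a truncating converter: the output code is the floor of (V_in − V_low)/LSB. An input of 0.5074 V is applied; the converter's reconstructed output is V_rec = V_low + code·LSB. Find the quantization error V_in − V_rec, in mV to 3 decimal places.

Step size: 1.024 V ÷ 2^11 = 0.500 mV.
(V_in − V_low)/LSB = (0.5074 − 0)/0.0005 = 1014.8000 → code 1014 (floor).
V_rec = 0 + 1014·0.0005 = 0.507 V.
V_in − V_rec = 0.0004 V = 0.400 mV.

0.400 mV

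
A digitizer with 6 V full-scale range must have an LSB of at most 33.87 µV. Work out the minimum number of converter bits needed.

Number of steps required ≥ 6 V / 33.87 µV = 177147.92.
Need 2^N ≥ 177147.92; 2^17 = 131072, 2^18 = 262144.
Minimum N = 18.

18 bits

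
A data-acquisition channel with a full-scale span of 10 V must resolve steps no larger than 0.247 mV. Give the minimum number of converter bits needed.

Number of steps required ≥ 10 V / 0.247 mV = 40485.83.
Need 2^N ≥ 40485.83; 2^15 = 32768, 2^16 = 65536.
Minimum N = 16.

16 bits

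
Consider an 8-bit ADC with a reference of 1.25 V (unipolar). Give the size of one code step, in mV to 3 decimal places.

Full-scale span = 1.25 V.
LSB = 1.25 / 2^8 = 1.25 / 256 = 0.00488281 V = 4.883 mV.

4.883 mV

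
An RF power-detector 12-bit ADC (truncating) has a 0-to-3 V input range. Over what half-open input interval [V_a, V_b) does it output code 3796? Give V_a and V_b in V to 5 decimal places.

LSB = 3/2^12 = 0.732 mV.
V_a = V_low + 3796·LSB = 2.78027 V; V_b = V_low + 3797·LSB = 2.78101 V.

[2.78027 V, 2.78101 V)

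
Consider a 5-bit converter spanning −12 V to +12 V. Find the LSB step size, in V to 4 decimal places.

0.7500 V

Full-scale span = 24 V.
LSB = 24 / 2^5 = 24 / 32 = 0.75 V = 0.7500 V.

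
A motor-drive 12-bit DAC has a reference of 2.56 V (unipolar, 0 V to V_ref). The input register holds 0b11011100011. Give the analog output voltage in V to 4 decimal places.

1.1019 V

LSB = 2.56 V / 2^12 = 0.625 mV.
Code 0b11011100011 = 1763 decimal.
V_out = 0 + 1763 × 0.000625 V = 1.10187 V.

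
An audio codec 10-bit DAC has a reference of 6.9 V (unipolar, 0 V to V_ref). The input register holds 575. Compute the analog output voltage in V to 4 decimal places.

3.8745 V

LSB = 6.9 V / 2^10 = 6.738 mV.
V_out = 0 + 575 × 0.00673828 V = 3.87451 V.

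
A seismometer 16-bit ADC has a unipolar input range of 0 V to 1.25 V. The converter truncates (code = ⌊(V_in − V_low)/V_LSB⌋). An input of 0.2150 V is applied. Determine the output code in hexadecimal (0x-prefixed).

code 0x2C08 (decimal 11272)

With 65536 levels over 1.25 V, one step is 19.07 µV.
(V_in − V_low)/LSB = (0.2150 − 0) / 1.90735e-05 = 11272.192.
Floor → code 11272.
In hexadecimal (0x-prefixed): 0x2C08.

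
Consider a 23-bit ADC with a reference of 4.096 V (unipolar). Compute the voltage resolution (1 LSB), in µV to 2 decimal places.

0.49 µV

Full-scale span = 4.096 V.
LSB = 4.096 / 2^23 = 4.096 / 8388608 = 4.88281e-07 V = 0.49 µV.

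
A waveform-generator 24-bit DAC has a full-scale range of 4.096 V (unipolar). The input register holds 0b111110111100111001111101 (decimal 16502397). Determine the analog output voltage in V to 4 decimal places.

LSB = 4.096 V / 2^24 = 0.24 µV.
Code 0b111110111100111001111101 = 16502397 decimal.
V_out = 0 + 16502397 × 2.44141e-07 V = 4.02891 V.

4.0289 V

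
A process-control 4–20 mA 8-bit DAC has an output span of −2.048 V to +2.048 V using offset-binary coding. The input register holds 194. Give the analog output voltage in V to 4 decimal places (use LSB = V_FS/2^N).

1.0560 V

LSB = 4.096 V / 2^8 = 16.000 mV.
V_out = (−2.048) + 194 × 0.016 V = 1.056 V.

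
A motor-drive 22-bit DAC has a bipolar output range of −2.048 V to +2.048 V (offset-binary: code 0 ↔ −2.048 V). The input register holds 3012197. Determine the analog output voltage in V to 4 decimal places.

0.8936 V

LSB = 4.096 V / 2^22 = 0.98 µV.
V_out = (−2.048) + 3012197 × 9.76563e-07 V = 0.893599 V.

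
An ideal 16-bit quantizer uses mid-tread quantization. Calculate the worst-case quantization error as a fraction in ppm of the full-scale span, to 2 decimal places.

7.63 ppm

Rounding → worst-case error = ½ LSB = V_FS/2^17, so 1e+06/131072 = 7.62939 ppm of full scale.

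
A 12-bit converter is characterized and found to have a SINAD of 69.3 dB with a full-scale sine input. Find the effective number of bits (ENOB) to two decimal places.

11.22 bits

ENOB = (SINAD − 1.76) / 6.02 = (69.3 − 1.76)/6.02 = 11.219.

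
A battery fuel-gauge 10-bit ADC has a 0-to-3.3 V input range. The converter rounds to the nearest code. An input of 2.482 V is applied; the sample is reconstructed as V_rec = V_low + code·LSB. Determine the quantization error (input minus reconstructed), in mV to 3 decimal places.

LSB = 3.3/2^10 = 3.223 mV.
(V_in − V_low)/LSB = (2.482 − 0)/0.00322266 = 770.1721 → code 770 (round).
Reconstructed: 2.4814453 V.
V_in − V_rec = 0.000554687 V = 0.555 mV.

0.555 mV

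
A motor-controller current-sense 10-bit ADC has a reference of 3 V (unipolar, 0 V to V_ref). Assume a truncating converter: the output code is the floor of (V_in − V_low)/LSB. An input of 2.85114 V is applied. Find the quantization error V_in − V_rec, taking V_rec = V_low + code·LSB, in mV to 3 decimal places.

LSB = 3/2^10 = 2.930 mV.
(2.85114 − 0)/0.00292969 = 973.1891; ⌊·⌋ gives code 973.
Reconstructed: 2.8505859 V.
V_in − V_rec = 0.000554062 V = 0.554 mV.

0.554 mV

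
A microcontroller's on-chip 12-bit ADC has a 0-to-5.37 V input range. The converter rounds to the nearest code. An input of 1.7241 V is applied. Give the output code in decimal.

Full-scale span = 5.37 V; LSB = 5.37/2^12 = 1.311 mV.
(1.7241 − 0) / 0.00131104 = 1315.068 LSBs.
round(1315.068) = 1315.

code 1315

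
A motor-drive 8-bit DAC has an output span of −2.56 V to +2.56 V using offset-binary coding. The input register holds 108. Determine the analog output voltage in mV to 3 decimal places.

LSB = 5.12 V / 2^8 = 20.000 mV.
V_out = (−2.56) + 108 × 0.02 V = -0.4 V.
= -400.000 mV.

-400.000 mV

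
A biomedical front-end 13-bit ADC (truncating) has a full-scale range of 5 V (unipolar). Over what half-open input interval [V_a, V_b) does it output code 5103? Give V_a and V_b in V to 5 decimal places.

LSB = 5/2^13 = 0.610 mV.
V_a = V_low + 5103·LSB = 3.11462 V; V_b = V_low + 5104·LSB = 3.11523 V.

[3.11462 V, 3.11523 V)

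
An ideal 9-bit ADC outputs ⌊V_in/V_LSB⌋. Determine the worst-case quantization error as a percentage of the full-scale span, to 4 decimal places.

0.1953 %

Truncating → worst-case error = 1 LSB = V_FS/2^9, so 100/512 = 0.195312 % of full scale.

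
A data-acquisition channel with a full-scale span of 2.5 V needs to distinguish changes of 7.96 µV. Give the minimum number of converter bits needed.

19 bits

Number of steps required ≥ 2.5 V / 7.96 µV = 314070.35.
Need 2^N ≥ 314070.35; 2^18 = 262144, 2^19 = 524288.
Minimum N = 19.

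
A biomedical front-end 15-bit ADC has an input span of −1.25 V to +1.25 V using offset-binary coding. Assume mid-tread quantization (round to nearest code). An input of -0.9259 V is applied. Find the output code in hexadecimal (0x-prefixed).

code 0x1098 (decimal 4248)

With 32768 levels over 2.5 V, one step is 76.29 µV.
Input sits at 4248.044 steps above V_low.
Round → code 4248.
In hexadecimal (0x-prefixed): 0x1098.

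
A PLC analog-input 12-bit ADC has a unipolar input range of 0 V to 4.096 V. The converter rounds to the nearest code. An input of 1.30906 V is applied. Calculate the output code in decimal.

With 4096 levels over 4.096 V, one step is 1.000 mV.
(V_in − V_low)/LSB = (1.30906 − 0) / 0.001 = 1309.060.
So the output code is 1309.

code 1309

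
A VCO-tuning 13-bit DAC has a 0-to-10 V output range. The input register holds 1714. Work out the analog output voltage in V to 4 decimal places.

2.0923 V

LSB = 10 V / 2^13 = 1.221 mV.
V_out = 0 + 1714 × 0.0012207 V = 2.09229 V.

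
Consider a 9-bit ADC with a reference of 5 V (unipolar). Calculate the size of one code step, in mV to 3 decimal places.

9.766 mV

Full-scale span = 5 V.
LSB = 5 / 2^9 = 5 / 512 = 0.00976562 V = 9.766 mV.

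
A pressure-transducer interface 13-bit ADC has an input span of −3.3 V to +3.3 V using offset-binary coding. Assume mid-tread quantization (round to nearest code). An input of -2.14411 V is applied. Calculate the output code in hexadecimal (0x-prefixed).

LSB = 6.6 V / 8192 = 0.806 mV.
(V_in − V_low)/LSB = (-2.14411 − (−3.3)) / 0.000805664 = 1434.705.
round(1434.705) = 1435.
In hexadecimal (0x-prefixed): 0x59B.

code 0x59B (decimal 1435)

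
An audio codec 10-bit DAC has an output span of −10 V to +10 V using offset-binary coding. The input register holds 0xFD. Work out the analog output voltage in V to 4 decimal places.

-5.0586 V

LSB = 20 V / 2^10 = 19.531 mV.
Code 0xFD = 253 decimal.
V_out = (−10) + 253 × 0.0195312 V = -5.05859 V.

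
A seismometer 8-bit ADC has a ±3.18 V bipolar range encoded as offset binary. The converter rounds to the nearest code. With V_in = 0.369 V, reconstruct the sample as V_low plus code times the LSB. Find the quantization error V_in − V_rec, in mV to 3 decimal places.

-3.656 mV

LSB = 6.36/2^8 = 24.844 mV.
Scaled input = 142.8528 LSBs, so code = 143.
Code 143 maps back to (−3.18) + 143×0.0248438 V = 0.37265625 V.
Error = 0.369 − 0.37265625 = -0.00365625 V = -3.656 mV.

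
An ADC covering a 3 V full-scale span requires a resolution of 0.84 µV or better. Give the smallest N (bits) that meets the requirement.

22 bits

Number of steps required ≥ 3 V / 0.84 µV = 3571428.57.
Need 2^N ≥ 3571428.57; 2^21 = 2097152, 2^22 = 4194304.
Minimum N = 22.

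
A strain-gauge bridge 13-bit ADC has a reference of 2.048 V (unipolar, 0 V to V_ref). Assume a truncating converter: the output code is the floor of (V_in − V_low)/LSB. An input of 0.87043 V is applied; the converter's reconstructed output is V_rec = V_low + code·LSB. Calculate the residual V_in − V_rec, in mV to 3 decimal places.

0.180 mV

One LSB is 2.048 V / 8192 = 250.00 µV.
(V_in − V_low)/LSB = (0.87043 − 0)/0.00025 = 3481.7200 → code 3481 (floor).
Reconstructed: 0.87025 V.
Difference: 0.00018 V → 0.180 mV.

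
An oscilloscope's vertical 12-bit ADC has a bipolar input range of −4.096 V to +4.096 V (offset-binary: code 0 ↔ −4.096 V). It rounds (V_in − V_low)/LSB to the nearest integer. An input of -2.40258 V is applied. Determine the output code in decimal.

code 847

With 4096 levels over 8.192 V, one step is 2.000 mV.
(V_in − V_low)/LSB = (-2.40258 − (−4.096)) / 0.002 = 846.710.
round(846.710) = 847.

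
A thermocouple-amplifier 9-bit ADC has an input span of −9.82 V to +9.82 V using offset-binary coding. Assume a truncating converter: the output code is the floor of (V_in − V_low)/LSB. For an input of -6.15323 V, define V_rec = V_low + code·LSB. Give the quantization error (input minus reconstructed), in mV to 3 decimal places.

22.629 mV

One LSB is 19.64 V / 512 = 38.359 mV.
(V_in − V_low)/LSB = (-6.15323 − (−9.82))/0.0383594 = 95.5899 → code 95 (floor).
V_rec = (−9.82) + 95·0.0383594 = -6.1758594 V.
Error = -6.15323 − (−6.1758594) = 0.0226294 V = 22.629 mV.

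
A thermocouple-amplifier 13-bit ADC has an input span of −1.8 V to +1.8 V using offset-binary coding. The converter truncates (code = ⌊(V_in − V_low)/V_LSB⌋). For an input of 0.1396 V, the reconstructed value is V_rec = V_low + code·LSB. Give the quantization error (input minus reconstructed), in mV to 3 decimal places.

One LSB is 3.6 V / 8192 = 439.45 µV.
(0.1396 − (−1.8))/0.000439453 = 4413.6676; ⌊·⌋ gives code 4413.
Reconstructed: 0.13930664 V.
V_in − V_rec = 0.000293359 V = 0.293 mV.

0.293 mV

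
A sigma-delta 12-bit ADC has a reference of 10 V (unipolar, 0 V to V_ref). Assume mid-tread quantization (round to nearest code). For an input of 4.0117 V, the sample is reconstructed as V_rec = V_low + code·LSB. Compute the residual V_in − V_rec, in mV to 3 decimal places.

One LSB is 10 V / 4096 = 2.441 mV.
(V_in − V_low)/LSB = (4.0117 − 0)/0.00244141 = 1643.1923 → code 1643 (round).
Code 1643 maps back to 0 + 1643×0.00244141 V = 4.0112305 V.
Difference: 0.000469531 V → 0.470 mV.

0.470 mV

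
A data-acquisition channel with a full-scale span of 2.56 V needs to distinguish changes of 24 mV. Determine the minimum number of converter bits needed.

7 bits

Number of steps required ≥ 2.56 V / 24 mV = 106.67.
Need 2^N ≥ 106.67; 2^6 = 64, 2^7 = 128.
Minimum N = 7.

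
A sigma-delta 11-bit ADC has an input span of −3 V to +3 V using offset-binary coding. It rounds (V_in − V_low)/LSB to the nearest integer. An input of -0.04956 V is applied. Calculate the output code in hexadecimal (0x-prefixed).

Full-scale span = 6 V; LSB = 6/2^11 = 2.930 mV.
(V_in − V_low)/LSB = (-0.04956 − (−3)) / 0.00292969 = 1007.084.
Round → code 1007.
In hexadecimal (0x-prefixed): 0x3EF.

code 0x3EF (decimal 1007)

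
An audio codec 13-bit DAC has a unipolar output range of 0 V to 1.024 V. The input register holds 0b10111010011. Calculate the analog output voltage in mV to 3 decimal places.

186.375 mV

LSB = 1.024 V / 2^13 = 125.00 µV.
Code 0b10111010011 = 1491 decimal.
V_out = 0 + 1491 × 0.000125 V = 0.186375 V.
= 186.375 mV.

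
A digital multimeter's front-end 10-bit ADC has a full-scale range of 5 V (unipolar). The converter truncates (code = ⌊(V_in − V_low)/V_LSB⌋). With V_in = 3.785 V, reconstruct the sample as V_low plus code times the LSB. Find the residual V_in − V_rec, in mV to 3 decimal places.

LSB = 5/2^10 = 4.883 mV.
Scaled input = 775.1680 LSBs, so code = 775.
V_rec = 0 + 775·0.00488281 = 3.7841797 V.
V_in − V_rec = 0.000820312 V = 0.820 mV.

0.820 mV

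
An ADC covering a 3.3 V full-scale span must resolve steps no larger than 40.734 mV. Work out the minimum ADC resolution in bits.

7 bits

Number of steps required ≥ 3.3 V / 40.734 mV = 81.01.
Need 2^N ≥ 81.01; 2^6 = 64, 2^7 = 128.
Minimum N = 7.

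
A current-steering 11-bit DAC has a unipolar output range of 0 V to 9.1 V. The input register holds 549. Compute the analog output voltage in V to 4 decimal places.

LSB = 9.1 V / 2^11 = 4.443 mV.
V_out = 0 + 549 × 0.00444336 V = 2.4394 V.

2.4394 V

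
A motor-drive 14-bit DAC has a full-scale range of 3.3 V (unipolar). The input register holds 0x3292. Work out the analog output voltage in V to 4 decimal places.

LSB = 3.3 V / 2^14 = 201.42 µV.
Code 0x3292 = 12946 decimal.
V_out = 0 + 12946 × 0.000201416 V = 2.60753 V.

2.6075 V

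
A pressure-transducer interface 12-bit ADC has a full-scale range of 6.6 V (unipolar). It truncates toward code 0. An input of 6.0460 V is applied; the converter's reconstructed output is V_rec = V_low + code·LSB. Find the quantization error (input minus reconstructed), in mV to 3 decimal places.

LSB = 6.6/2^12 = 1.611 mV.
(6.0460 − 0)/0.00161133 = 3752.1842; ⌊·⌋ gives code 3752.
Code 3752 maps back to 0 + 3752×0.00161133 V = 6.0457031 V.
V_in − V_rec = 0.000296875 V = 0.297 mV.

0.297 mV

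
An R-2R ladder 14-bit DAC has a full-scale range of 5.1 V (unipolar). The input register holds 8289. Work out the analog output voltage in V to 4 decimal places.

LSB = 5.1 V / 2^14 = 311.28 µV.
V_out = 0 + 8289 × 0.000311279 V = 2.58019 V.

2.5802 V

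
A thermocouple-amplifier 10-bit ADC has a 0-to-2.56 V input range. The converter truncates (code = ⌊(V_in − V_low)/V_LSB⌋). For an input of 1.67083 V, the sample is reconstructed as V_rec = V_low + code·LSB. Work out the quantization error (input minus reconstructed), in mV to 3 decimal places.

0.830 mV

One LSB is 2.56 V / 1024 = 2.500 mV.
Scaled input = 668.3320 LSBs, so code = 668.
V_rec = 0 + 668·0.0025 = 1.67 V.
V_in − V_rec = 0.00083 V = 0.830 mV.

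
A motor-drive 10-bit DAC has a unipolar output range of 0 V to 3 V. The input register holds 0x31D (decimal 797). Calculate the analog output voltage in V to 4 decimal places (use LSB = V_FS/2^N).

LSB = 3 V / 2^10 = 2.930 mV.
Code 0x31D = 797 decimal.
V_out = 0 + 797 × 0.00292969 V = 2.33496 V.

2.3350 V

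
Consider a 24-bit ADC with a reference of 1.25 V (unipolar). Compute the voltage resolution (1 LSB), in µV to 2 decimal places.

0.07 µV

Full-scale span = 1.25 V.
LSB = 1.25 / 2^24 = 1.25 / 16777216 = 7.45058e-08 V = 0.07 µV.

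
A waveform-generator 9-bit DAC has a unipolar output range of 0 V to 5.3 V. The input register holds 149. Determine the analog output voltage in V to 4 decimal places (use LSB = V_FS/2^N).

LSB = 5.3 V / 2^9 = 10.352 mV.
V_out = 0 + 149 × 0.0103516 V = 1.54238 V.

1.5424 V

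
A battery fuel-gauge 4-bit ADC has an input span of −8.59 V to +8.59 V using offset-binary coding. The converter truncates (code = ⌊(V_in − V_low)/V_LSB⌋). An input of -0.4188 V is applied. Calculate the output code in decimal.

Full-scale span = 17.18 V; LSB = 17.18/2^4 = 1.0737 V.
Input sits at 7.610 steps above V_low.
⌊·⌋(7.610) = 7.

code 7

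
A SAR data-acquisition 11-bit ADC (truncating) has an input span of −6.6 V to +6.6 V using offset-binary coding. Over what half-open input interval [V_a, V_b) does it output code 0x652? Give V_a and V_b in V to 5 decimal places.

[3.82852 V, 3.83496 V)

LSB = 13.2/2^11 = 6.445 mV.
Code 0x652 = 1618 decimal.
V_a = V_low + 1618·LSB = 3.82852 V; V_b = V_low + 1619·LSB = 3.83496 V.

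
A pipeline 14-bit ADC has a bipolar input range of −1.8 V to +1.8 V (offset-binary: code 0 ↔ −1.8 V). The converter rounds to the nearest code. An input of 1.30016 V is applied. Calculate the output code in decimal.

code 14109

Full-scale span = 3.6 V; LSB = 3.6/2^14 = 219.73 µV.
(V_in − V_low)/LSB = (1.30016 − (−1.8)) / 0.000219727 = 14109.173.
round(14109.173) = 14109.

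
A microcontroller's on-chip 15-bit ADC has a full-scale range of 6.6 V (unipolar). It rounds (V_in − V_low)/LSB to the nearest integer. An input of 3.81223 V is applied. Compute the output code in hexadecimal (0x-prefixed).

code 0x49EF (decimal 18927)

With 32768 levels over 6.6 V, one step is 201.42 µV.
(3.81223 − 0) / 0.000201416 = 18927.144 LSBs.
round(18927.144) = 18927.
In hexadecimal (0x-prefixed): 0x49EF.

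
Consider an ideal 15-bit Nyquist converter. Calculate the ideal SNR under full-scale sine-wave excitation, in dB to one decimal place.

SNR ≈ 6.02·N + 1.76 dB = 6.02·15 + 1.76 = 92.06 dB.

92.1 dB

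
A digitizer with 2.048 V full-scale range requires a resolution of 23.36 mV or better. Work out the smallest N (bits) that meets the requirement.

7 bits

Number of steps required ≥ 2.048 V / 23.36 mV = 87.67.
Need 2^N ≥ 87.67; 2^6 = 64, 2^7 = 128.
Minimum N = 7.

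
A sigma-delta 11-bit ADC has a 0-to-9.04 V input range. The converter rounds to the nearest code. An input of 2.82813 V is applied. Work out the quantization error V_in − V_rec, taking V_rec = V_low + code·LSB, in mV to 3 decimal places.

-1.284 mV

LSB = 9.04/2^11 = 4.414 mV.
Scaled input = 640.7091 LSBs, so code = 641.
V_rec = 0 + 641·0.00441406 = 2.8294141 V.
V_in − V_rec = -0.00128406 V = -1.284 mV.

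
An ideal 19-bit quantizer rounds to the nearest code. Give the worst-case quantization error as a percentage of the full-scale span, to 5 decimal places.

0.00010 %

Rounding → worst-case error = ½ LSB = V_FS/2^20, so 100/1048576 = 9.53674e-05 % of full scale.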